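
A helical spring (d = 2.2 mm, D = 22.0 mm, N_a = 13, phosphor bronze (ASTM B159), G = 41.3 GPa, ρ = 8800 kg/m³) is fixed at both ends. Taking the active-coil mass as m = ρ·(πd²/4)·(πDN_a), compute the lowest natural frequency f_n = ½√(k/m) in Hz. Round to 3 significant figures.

85.2 Hz

k = Gd⁴/(8D³N_a) = (41.3×10³)(2.2⁴)/(8·22.0³·13) = 0.87365 N/mm = 873.65 N/m
Wire length L = πDN_a = π·22.0·13 = 898.5 mm
m = ρ·(πd²/4)·L = 8800 × 3.8013×10⁻⁶ m² × 0.8985 m = 0.030056 kg
f_n = ½√(k/m) = 0.5·√(873.65/0.030056) = 0.5·√(29067) = 85.246 Hz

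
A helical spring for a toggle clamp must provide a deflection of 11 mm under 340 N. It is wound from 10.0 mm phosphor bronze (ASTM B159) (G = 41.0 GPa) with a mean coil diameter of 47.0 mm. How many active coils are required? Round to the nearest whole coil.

16

Required rate k = F/δ = 340/11 = 30.909 N/mm
N_a = Gd⁴/(8D³k) = (41.0×10³ × 10.0⁴)/(8 × 47.0³ × 30.909)
    = 4.1e+08 / 2.56726e+07 = 15.97 → 16 coils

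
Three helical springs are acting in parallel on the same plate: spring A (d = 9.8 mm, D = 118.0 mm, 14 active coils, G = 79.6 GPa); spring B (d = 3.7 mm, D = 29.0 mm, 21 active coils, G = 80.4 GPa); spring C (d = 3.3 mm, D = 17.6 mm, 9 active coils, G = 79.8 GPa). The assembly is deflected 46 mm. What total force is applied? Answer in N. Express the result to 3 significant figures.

1460 N

k_A = Gd⁴/(8D³N_a) = (79.6×10³)(9.8⁴)/(8·118.0³·14) = 3.9898 N/mm
k_B = Gd⁴/(8D³N_a) = (80.4×10³)(3.7⁴)/(8·29.0³·21) = 3.6776 N/mm
k_C = Gd⁴/(8D³N_a) = (79.8×10³)(3.3⁴)/(8·17.6³·9) = 24.109 N/mm
Parallel: k_eq = 3.9898 + 3.6776 + 24.109 = 31.777 N/mm
F = k_eq·δ = 31.777·46 = 1461.7 N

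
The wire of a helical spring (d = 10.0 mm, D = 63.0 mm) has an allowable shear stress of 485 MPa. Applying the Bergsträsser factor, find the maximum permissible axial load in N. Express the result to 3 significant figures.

2470 N

C = D/d = 63.0/10.0 = 6.3000
K_B = (4C+2)/(4C−3) = 27.200/22.200 = 1.2252
τ_max = K·8FD/(πd³) → F_max = τ_allow·πd³/(8DK)
F_max = 485·π·10.0³/(8·63.0·1.2252) = 1.5237e+06/617.51 = 2467.4 N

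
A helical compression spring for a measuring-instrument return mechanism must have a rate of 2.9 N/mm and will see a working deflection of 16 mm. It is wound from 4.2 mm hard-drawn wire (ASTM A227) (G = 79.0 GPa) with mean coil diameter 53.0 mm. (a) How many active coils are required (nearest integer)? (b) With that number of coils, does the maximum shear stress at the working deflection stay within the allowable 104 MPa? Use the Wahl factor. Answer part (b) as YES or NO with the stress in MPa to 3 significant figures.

N_a = Gd⁴/(8D³k) = (79.0×10³)(4.2⁴)/(8·53.0³·2.9) = 7.117 → N_a = 7
Actual rate k = Gd⁴/(8D³·7) = 2.9486 N/mm
Working load F = kδ = 2.9486·16 = 47.177 N
C = 53.0/4.2 = 12.6190; K_W = (4C−1)/(4C−4)+0.615/C = 1.1133
τ_max = K_W·8FD/(πd³) = 1.1133·85.94 = 95.676 MPa
τ_max ≤ 104 MPa → acceptable

(a) 7 coils; (b) YES, τ_max = 95.7 MPa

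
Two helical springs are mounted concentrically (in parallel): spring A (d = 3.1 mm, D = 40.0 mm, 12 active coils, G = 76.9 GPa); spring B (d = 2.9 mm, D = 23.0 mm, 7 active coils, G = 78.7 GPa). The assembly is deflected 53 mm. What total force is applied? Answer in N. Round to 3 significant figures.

k_A = Gd⁴/(8D³N_a) = (76.9×10³)(3.1⁴)/(8·40.0³·12) = 1.1559 N/mm
k_B = Gd⁴/(8D³N_a) = (78.7×10³)(2.9⁴)/(8·23.0³·7) = 8.1695 N/mm
Parallel: k_eq = 1.1559 + 8.1695 = 9.3254 N/mm
F = k_eq·δ = 9.3254·53 = 494.25 N

494 N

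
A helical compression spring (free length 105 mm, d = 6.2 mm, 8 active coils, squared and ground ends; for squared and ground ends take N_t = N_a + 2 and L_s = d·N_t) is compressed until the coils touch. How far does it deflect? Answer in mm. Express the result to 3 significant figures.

N_t = 10; L_s = 6.2·10 = 62 mm
δ_solid = L₀ − L_s = 105 − 62 = 43 mm

43.0 mm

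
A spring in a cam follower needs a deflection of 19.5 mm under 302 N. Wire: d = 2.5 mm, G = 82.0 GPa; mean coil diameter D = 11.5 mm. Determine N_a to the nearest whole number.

Required rate k = F/δ = 302/19.5 = 15.487 N/mm
N_a = Gd⁴/(8D³k) = (82.0×10³ × 2.5⁴)/(8 × 11.5³ × 15.487)
    = 3.20312e+06 / 188433 = 17 → 17 coils

17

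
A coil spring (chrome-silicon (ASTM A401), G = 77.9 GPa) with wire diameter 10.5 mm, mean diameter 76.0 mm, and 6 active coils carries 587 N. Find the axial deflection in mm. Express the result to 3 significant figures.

k = Gd⁴/(8D³N_a) = (77.9×10³)(10.5⁴)/(8·76.0³·6) = 44.938 N/mm
δ = F/k = 587 / 44.938 = 13.062 mm

13.1 mm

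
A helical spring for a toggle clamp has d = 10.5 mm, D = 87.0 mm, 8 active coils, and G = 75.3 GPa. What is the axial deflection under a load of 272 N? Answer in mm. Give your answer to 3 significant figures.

k = Gd⁴/(8D³N_a) = (75.3×10³)(10.5⁴)/(8·87.0³·8) = 21.718 N/mm
δ = F/k = 272 / 21.718 = 12.524 mm

12.5 mm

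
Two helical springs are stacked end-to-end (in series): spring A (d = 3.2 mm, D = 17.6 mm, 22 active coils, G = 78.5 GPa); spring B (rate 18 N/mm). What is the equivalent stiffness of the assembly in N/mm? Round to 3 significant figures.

5.81 N/mm

k_A = Gd⁴/(8D³N_a) = (78.5×10³)(3.2⁴)/(8·17.6³·22) = 8.5786 N/mm
Series: 1/k_eq = 1/8.5786 + 1/18 = 0.17212; k_eq = 5.8098 N/mm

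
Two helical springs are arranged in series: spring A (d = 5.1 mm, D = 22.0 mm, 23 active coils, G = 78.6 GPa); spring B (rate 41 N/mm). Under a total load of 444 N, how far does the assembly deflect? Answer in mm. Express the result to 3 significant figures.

k_A = Gd⁴/(8D³N_a) = (78.6×10³)(5.1⁴)/(8·22.0³·23) = 27.14 N/mm
Series: 1/k_eq = 1/27.14 + 1/41 = 0.061236; k_eq = 16.33 N/mm
δ = F/k_eq = 444/16.33 = 27.189 mm

27.2 mm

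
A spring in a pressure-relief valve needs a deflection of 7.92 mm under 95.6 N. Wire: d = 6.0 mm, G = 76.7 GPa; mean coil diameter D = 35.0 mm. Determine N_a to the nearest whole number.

Required rate k = F/δ = 95.6/7.92 = 12.071 N/mm
N_a = Gd⁴/(8D³k) = (76.7×10³ × 6.0⁴)/(8 × 35.0³ × 12.071)
    = 9.94032e+07 / 4.14025e+06 = 24.01 → 24 coils

24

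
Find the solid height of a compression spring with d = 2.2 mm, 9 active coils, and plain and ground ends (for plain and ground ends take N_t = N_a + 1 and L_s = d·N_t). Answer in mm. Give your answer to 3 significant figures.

22.0 mm

plain and ground ends: N_t = N_a + 1 = 9 + 1 = 10
L_s = d·N_t = 2.2 × 10 = 22 mm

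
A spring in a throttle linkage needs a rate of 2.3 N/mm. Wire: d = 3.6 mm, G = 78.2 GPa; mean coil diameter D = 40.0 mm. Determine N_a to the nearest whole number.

N_a = Gd⁴/(8D³k) = (78.2×10³ × 3.6⁴)/(8 × 40.0³ × 2.3)
    = 1.31346e+07 / 1.1776e+06 = 11.15 → 11 coils

11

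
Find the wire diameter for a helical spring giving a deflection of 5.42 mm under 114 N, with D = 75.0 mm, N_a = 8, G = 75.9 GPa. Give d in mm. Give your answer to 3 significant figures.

9.30 mm

Required rate k = F/δ = 114/5.42 = 21.033 N/mm
d = (8D³N_a·k / G)^(1/4) = (8·75.0³·8·21.033 / (75.9×10³))^0.25
  = (7482.2)^0.25 = 9.3005 mm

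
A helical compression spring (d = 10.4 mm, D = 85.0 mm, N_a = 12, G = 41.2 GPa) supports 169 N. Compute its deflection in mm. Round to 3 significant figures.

20.7 mm

k = Gd⁴/(8D³N_a) = (41.2×10³)(10.4⁴)/(8·85.0³·12) = 8.1753 N/mm
δ = F/k = 169 / 8.1753 = 20.672 mm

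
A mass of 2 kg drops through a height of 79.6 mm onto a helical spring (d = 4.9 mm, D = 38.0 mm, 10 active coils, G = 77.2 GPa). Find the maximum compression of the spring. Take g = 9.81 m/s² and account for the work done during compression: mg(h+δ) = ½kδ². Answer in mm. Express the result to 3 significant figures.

k = Gd⁴/(8D³N_a) = (77.2×10³)(4.9⁴)/(8·38.0³·10) = 10.138 N/mm
W = mg = 2 × 9.81 = 19.62 N
½kδ² − Wδ − Wh = 0 → δ = (W + √(W² + 2kWh))/k
δ = (19.62 + √(384.94 + 31666.7))/10.138 = (19.62 + 179.03)/10.138 = 19.594 mm

19.6 mm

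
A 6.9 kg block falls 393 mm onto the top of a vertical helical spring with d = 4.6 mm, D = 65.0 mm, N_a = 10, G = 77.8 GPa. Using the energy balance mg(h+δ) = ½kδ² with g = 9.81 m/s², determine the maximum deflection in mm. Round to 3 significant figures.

231 mm

k = Gd⁴/(8D³N_a) = (77.8×10³)(4.6⁴)/(8·65.0³·10) = 1.5856 N/mm
W = mg = 6.9 × 9.81 = 67.689 N
½kδ² − Wδ − Wh = 0 → δ = (W + √(W² + 2kWh))/k
δ = (67.689 + √(4581.8 + 84357.1))/1.5856 = (67.689 + 298.23)/1.5856 = 230.78 mm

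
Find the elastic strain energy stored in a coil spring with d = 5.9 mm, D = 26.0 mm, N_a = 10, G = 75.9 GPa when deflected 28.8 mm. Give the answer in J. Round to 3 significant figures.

k = Gd⁴/(8D³N_a) = (75.9×10³)(5.9⁴)/(8·26.0³·10) = 65.409 N/mm
U = ½kδ² = 0.5 × 65.409 × 28.8² = 27127 N·mm = 27.127 J

27.1 J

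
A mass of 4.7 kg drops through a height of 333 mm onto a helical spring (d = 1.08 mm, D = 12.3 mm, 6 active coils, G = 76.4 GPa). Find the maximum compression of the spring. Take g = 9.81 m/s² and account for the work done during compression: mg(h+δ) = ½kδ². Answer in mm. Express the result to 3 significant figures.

k = Gd⁴/(8D³N_a) = (76.4×10³)(1.08⁴)/(8·12.3³·6) = 1.1637 N/mm
W = mg = 4.7 × 9.81 = 46.107 N
½kδ² − Wδ − Wh = 0 → δ = (W + √(W² + 2kWh))/k
δ = (46.107 + √(2125.9 + 35733.3))/1.1637 = (46.107 + 194.57)/1.1637 = 206.83 mm

207 mm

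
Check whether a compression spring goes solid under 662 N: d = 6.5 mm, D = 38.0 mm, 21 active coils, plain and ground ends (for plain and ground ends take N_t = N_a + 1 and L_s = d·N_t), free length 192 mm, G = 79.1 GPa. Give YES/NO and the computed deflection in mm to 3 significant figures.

k = Gd⁴/(8D³N_a) = (79.1×10³)(6.5⁴)/(8·38.0³·21) = 15.317 N/mm
N_t = 22; L_s = 6.5·22 = 143 mm; δ_solid = L₀ − L_s = 192 − 143 = 49 mm
δ = F/k = 662/15.317 = 43.22 mm
δ < δ_solid → spring does not go solid

NO, δ = 43.2 mm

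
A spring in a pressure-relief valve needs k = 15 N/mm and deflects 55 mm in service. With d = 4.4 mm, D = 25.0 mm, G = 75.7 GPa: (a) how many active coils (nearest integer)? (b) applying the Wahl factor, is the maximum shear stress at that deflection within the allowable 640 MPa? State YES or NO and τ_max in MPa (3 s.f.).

(a) 15 coils; (b) NO, τ_max = 789 MPa

N_a = Gd⁴/(8D³k) = (75.7×10³)(4.4⁴)/(8·25.0³·15) = 15.13 → N_a = 15
Actual rate k = Gd⁴/(8D³·15) = 15.132 N/mm
Working load F = kδ = 15.132·55 = 832.28 N
C = 25.0/4.4 = 5.6818; K_W = (4C−1)/(4C−4)+0.615/C = 1.2684
τ_max = K_W·8FD/(πd³) = 1.2684·622 = 788.97 MPa
τ_max > 640 MPa → exceeds allowable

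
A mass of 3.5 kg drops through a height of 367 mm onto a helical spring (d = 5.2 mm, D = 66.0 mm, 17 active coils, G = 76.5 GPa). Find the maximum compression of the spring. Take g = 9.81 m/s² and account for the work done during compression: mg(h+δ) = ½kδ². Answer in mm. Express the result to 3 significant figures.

k = Gd⁴/(8D³N_a) = (76.5×10³)(5.2⁴)/(8·66.0³·17) = 1.4306 N/mm
W = mg = 3.5 × 9.81 = 34.335 N
½kδ² − Wδ − Wh = 0 → δ = (W + √(W² + 2kWh))/k
δ = (34.335 + √(1178.9 + 36052.7))/1.4306 = (34.335 + 192.95)/1.4306 = 158.88 mm

159 mm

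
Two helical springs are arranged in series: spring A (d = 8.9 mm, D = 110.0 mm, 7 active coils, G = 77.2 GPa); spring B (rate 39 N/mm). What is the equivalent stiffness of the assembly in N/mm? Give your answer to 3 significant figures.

k_A = Gd⁴/(8D³N_a) = (77.2×10³)(8.9⁴)/(8·110.0³·7) = 6.4985 N/mm
Series: 1/k_eq = 1/6.4985 + 1/39 = 0.17952; k_eq = 5.5703 N/mm

5.57 N/mm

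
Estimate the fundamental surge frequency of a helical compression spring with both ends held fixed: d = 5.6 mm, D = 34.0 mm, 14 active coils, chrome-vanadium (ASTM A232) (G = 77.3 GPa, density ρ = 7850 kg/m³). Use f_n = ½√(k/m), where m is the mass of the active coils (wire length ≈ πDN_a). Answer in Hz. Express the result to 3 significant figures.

k = Gd⁴/(8D³N_a) = (77.3×10³)(5.6⁴)/(8·34.0³·14) = 17.269 N/mm = 17269 N/m
Wire length L = πDN_a = π·34.0·14 = 1495.4 mm
m = ρ·(πd²/4)·L = 7850 × 24.63×10⁻⁶ m² × 1.4954 m = 0.28913 kg
f_n = ½√(k/m) = 0.5·√(17269/0.28913) = 0.5·√(59729) = 122.2 Hz

122 Hz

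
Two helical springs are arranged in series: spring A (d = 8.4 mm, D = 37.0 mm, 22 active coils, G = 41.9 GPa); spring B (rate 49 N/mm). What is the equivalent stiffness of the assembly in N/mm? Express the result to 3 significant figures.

15.8 N/mm

k_A = Gd⁴/(8D³N_a) = (41.9×10³)(8.4⁴)/(8·37.0³·22) = 23.4 N/mm
Series: 1/k_eq = 1/23.4 + 1/49 = 0.063143; k_eq = 15.837 N/mm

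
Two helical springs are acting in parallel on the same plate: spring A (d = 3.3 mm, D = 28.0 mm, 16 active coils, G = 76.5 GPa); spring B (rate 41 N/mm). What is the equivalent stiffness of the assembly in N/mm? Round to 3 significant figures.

k_A = Gd⁴/(8D³N_a) = (76.5×10³)(3.3⁴)/(8·28.0³·16) = 3.2287 N/mm
Parallel: k_eq = 3.2287 + 41 = 44.229 N/mm

44.2 N/mm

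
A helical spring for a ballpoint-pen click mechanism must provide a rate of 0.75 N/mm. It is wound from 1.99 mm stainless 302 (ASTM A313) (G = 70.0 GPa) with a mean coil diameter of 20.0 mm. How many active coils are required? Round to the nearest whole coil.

N_a = Gd⁴/(8D³k) = (70.0×10³ × 1.99⁴)/(8 × 20.0³ × 0.75)
    = 1.09777e+06 / 48000 = 22.87 → 23 coils

23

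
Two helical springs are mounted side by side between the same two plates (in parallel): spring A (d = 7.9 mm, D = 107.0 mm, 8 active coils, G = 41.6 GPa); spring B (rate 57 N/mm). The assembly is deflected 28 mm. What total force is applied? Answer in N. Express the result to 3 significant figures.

k_A = Gd⁴/(8D³N_a) = (41.6×10³)(7.9⁴)/(8·107.0³·8) = 2.0667 N/mm
Parallel: k_eq = 2.0667 + 57 = 59.067 N/mm
F = k_eq·δ = 59.067·28 = 1653.9 N

1650 N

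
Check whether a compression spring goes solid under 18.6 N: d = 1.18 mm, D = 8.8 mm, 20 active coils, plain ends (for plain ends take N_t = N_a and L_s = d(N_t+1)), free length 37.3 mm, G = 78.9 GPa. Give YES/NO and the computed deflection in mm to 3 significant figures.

YES, δ = 13.3 mm

k = Gd⁴/(8D³N_a) = (78.9×10³)(1.18⁴)/(8·8.8³·20) = 1.4029 N/mm
N_t = 20; L_s = 1.18·21 = 24.78 mm; δ_solid = L₀ − L_s = 37.3 − 24.78 = 12.52 mm
δ = F/k = 18.6/1.4029 = 13.258 mm
δ ≥ δ_solid → spring goes solid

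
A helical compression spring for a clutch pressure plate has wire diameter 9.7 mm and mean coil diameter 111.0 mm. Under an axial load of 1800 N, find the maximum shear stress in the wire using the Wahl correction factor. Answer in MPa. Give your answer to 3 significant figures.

627 MPa

Spring index C = D/d = 111.0/9.7 = 11.4433
K_W = (4C−1)/(4C−4) + 0.615/C = 44.773/41.773 + 0.0537 = 1.1256
τ₀ = 8FD/(πd³) = 8·1800·111.0/(π·9.7³) = 1.5984e+06/2867.2 = 557.47 MPa
τ_max = K·τ₀ = 1.1256 × 557.47 = 627.46 MPa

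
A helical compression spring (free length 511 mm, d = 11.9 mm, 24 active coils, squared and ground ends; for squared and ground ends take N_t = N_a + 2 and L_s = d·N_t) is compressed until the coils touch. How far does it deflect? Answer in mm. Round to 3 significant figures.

202 mm

N_t = 26; L_s = 11.9·26 = 309.4 mm
δ_solid = L₀ − L_s = 511 − 309.4 = 201.6 mm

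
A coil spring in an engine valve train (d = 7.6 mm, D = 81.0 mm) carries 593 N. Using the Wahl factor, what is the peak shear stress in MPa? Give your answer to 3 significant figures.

316 MPa

Spring index C = D/d = 81.0/7.6 = 10.6579
K_W = (4C−1)/(4C−4) + 0.615/C = 41.632/38.632 + 0.0577 = 1.1354
τ₀ = 8FD/(πd³) = 8·593·81.0/(π·7.6³) = 384264/1379.1 = 278.64 MPa
τ_max = K·τ₀ = 1.1354 × 278.64 = 316.35 MPa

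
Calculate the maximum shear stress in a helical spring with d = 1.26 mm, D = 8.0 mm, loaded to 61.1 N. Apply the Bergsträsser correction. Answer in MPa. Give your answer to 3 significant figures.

761 MPa

Spring index C = D/d = 8.0/1.26 = 6.3492
K_B = (4C+2)/(4C−3) = 27.397/22.397 = 1.2232
τ₀ = 8FD/(πd³) = 8·61.1·8.0/(π·1.26³) = 3910.4/6.2844 = 622.24 MPa
τ_max = K·τ₀ = 1.2232 × 622.24 = 761.16 MPa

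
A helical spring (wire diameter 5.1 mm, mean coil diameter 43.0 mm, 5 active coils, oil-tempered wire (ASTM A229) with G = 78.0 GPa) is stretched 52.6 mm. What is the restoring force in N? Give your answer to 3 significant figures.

873 N

k = Gd⁴/(8D³N_a) = (78.0×10³)(5.1⁴)/(8·43.0³·5) = 16.592 N/mm
F = k·δ = 16.592 × 52.6 = 872.76 N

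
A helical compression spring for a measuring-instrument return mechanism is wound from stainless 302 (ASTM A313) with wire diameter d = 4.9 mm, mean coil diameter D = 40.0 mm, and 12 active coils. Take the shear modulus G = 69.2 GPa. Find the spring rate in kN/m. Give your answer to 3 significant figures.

6.49 kN/m

k = Gd⁴/(8D³N_a) = (69.2×10³ × 4.9⁴) / (8 × 40.0³ × 12)
  = 3.98924e+07 / 6.144e+06 = 6.4929 N/mm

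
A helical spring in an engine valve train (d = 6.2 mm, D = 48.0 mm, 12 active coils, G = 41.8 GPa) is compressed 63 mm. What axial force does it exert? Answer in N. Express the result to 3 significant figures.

k = Gd⁴/(8D³N_a) = (41.8×10³)(6.2⁴)/(8·48.0³·12) = 5.8177 N/mm
F = k·δ = 5.8177 × 63 = 366.51 N

367 N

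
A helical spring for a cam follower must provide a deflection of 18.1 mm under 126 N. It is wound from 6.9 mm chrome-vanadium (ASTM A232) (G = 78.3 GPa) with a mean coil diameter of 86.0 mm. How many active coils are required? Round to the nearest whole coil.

5

Required rate k = F/δ = 126/18.1 = 6.9613 N/mm
N_a = Gd⁴/(8D³k) = (78.3×10³ × 6.9⁴)/(8 × 86.0³ × 6.9613)
    = 1.77484e+08 / 3.54223e+07 = 5.01 → 5 coils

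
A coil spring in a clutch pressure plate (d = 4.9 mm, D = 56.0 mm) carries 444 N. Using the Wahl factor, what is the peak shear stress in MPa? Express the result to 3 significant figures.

Spring index C = D/d = 56.0/4.9 = 11.4286
K_W = (4C−1)/(4C−4) + 0.615/C = 44.714/41.714 + 0.0538 = 1.1257
τ₀ = 8FD/(πd³) = 8·444·56.0/(π·4.9³) = 198912/369.61 = 538.17 MPa
τ_max = K·τ₀ = 1.1257 × 538.17 = 605.84 MPa

606 MPa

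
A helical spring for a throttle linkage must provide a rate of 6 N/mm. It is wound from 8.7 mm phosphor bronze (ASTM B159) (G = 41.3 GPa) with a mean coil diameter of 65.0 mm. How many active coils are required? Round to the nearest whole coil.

N_a = Gd⁴/(8D³k) = (41.3×10³ × 8.7⁴)/(8 × 65.0³ × 6)
    = 2.36607e+08 / 1.3182e+07 = 17.95 → 18 coils

18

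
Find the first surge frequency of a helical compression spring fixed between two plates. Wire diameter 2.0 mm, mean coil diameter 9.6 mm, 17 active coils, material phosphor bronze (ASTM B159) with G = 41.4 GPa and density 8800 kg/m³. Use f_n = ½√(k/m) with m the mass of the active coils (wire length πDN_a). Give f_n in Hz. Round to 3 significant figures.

312 Hz

k = Gd⁴/(8D³N_a) = (41.4×10³)(2.0⁴)/(8·9.6³·17) = 5.5051 N/mm = 5505.1 N/m
Wire length L = πDN_a = π·9.6·17 = 512.71 mm
m = ρ·(πd²/4)·L = 8800 × 3.1416×10⁻⁶ m² × 0.51271 m = 0.014174 kg
f_n = ½√(k/m) = 0.5·√(5505.1/0.014174) = 0.5·√(3.8839e+05) = 311.6 Hz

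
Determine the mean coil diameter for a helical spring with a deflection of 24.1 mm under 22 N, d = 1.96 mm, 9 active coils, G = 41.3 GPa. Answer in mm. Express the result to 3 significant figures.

Required rate k = F/δ = 22/24.1 = 0.91286 N/mm
D = (Gd⁴/(8N_a·k))^(1/3) = (41.3×10³·1.96⁴/(8·9·0.91286))^(1/3)
  = (9273.34)^(1/3) = 21.0093 mm

21.0 mm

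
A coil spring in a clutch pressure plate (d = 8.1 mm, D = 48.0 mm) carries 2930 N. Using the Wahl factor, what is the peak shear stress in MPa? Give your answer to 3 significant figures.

Spring index C = D/d = 48.0/8.1 = 5.9259
K_W = (4C−1)/(4C−4) + 0.615/C = 22.704/19.704 + 0.1038 = 1.2560
τ₀ = 8FD/(πd³) = 8·2930·48.0/(π·8.1³) = 1.12512e+06/1669.6 = 673.9 MPa
τ_max = K·τ₀ = 1.2560 × 673.9 = 846.44 MPa

846 MPa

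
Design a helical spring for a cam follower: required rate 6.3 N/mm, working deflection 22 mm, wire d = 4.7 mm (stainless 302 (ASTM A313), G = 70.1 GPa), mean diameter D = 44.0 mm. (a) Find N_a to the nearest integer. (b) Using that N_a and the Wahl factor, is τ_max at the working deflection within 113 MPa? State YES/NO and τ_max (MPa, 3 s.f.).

N_a = Gd⁴/(8D³k) = (70.1×10³)(4.7⁴)/(8·44.0³·6.3) = 7.967 → N_a = 8
Actual rate k = Gd⁴/(8D³·8) = 6.2744 N/mm
Working load F = kδ = 6.2744·22 = 138.04 N
C = 44.0/4.7 = 9.3617; K_W = (4C−1)/(4C−4)+0.615/C = 1.1554
τ_max = K_W·8FD/(πd³) = 1.1554·148.97 = 172.12 MPa
τ_max > 113 MPa → exceeds allowable

(a) 8 coils; (b) NO, τ_max = 172 MPa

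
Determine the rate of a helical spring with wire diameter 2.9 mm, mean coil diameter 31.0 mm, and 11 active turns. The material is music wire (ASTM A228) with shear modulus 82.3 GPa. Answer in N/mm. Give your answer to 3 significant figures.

k = Gd⁴/(8D³N_a) = (82.3×10³ × 2.9⁴) / (8 × 31.0³ × 11)
  = 5.82092e+06 / 2.62161e+06 = 2.2204 N/mm

2.22 N/mm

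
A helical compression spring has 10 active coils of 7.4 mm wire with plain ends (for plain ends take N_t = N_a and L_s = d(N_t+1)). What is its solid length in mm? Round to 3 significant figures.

plain ends: N_t = N_a = 10
L_s = d·(N_t+1) = 7.4 × 11 = 81.4 mm

81.4 mm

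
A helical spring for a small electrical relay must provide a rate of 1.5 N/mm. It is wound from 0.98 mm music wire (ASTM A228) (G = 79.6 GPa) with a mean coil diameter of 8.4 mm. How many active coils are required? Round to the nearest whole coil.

10

N_a = Gd⁴/(8D³k) = (79.6×10³ × 0.98⁴)/(8 × 8.4³ × 1.5)
    = 73420.5 / 7112.45 = 10.32 → 10 coils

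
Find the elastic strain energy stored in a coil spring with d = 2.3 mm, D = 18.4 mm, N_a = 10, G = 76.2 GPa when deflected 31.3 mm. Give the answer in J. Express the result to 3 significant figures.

k = Gd⁴/(8D³N_a) = (76.2×10³)(2.3⁴)/(8·18.4³·10) = 4.2788 N/mm
U = ½kδ² = 0.5 × 4.2788 × 31.3² = 2096 N·mm = 2.096 J

2.10 J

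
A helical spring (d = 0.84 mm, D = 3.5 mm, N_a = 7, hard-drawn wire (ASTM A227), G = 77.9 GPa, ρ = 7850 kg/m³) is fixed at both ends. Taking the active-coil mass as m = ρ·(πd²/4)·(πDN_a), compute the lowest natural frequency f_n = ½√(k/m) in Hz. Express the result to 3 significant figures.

k = Gd⁴/(8D³N_a) = (77.9×10³)(0.84⁴)/(8·3.5³·7) = 16.153 N/mm = 16153 N/m
Wire length L = πDN_a = π·3.5·7 = 76.969 mm
m = ρ·(πd²/4)·L = 7850 × 0.55418×10⁻⁶ m² × 0.076969 m = 0.00033484 kg
f_n = ½√(k/m) = 0.5·√(16153/0.00033484) = 0.5·√(4.8242e+07) = 3472.8 Hz

3470 Hz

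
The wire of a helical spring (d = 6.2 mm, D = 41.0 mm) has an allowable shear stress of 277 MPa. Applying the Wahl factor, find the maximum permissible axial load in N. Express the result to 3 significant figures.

C = D/d = 41.0/6.2 = 6.6129
K_W = (4C−1)/(4C−4) + 0.615/C = 25.452/22.452 + 0.0930 = 1.2266
τ_max = K·8FD/(πd³) → F_max = τ_allow·πd³/(8DK)
F_max = 277·π·6.2³/(8·41.0·1.2266) = 2.074e+05/402.33 = 515.49 N

515 N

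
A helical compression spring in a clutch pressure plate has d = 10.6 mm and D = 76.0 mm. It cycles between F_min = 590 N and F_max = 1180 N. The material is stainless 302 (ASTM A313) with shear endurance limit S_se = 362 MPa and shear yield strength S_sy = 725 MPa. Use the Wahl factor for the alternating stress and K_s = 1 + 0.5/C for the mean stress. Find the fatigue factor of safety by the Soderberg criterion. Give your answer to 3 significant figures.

C = D/d = 76.0/10.6 = 7.1698; K_W = (4C−1)/(4C−4)+0.615/C = 1.2073; K_s = 1+0.5/C = 1.0697
F_a = (F_max−F_min)/2 = 295 N; F_m = (F_max+F_min)/2 = 885 N
τ_a = K_W·8F_aD/(πd³) = 1.2073 × 47.936 = 57.874 MPa
τ_m = K_s·8F_mD/(πd³) = 1.0697 × 143.81 = 153.84 MPa
Soderberg: 1/n_f = τ_a/S_se + τ_m/S_sy = 57.874/362 + 153.84/725 = 0.15987 + 0.21219 = 0.37206
n_f = 1/0.37206 = 2.688

2.69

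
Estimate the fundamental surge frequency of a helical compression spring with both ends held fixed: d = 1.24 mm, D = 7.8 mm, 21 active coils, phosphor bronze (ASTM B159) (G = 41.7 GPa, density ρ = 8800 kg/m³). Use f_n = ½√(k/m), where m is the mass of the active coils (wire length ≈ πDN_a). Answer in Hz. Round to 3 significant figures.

k = Gd⁴/(8D³N_a) = (41.7×10³)(1.24⁴)/(8·7.8³·21) = 1.2366 N/mm = 1236.6 N/m
Wire length L = πDN_a = π·7.8·21 = 514.59 mm
m = ρ·(πd²/4)·L = 8800 × 1.2076×10⁻⁶ m² × 0.51459 m = 0.0054686 kg
f_n = ½√(k/m) = 0.5·√(1236.6/0.0054686) = 0.5·√(2.2613e+05) = 237.76 Hz

238 Hz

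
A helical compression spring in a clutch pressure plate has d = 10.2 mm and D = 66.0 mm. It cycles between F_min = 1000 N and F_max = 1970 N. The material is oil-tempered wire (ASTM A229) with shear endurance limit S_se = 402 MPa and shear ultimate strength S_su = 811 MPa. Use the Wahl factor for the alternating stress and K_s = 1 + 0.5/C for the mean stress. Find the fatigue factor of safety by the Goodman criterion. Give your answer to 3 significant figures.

C = D/d = 66.0/10.2 = 6.4706; K_W = (4C−1)/(4C−4)+0.615/C = 1.2321; K_s = 1+0.5/C = 1.0773
F_a = (F_max−F_min)/2 = 485 N; F_m = (F_max+F_min)/2 = 1485 N
τ_a = K_W·8F_aD/(πd³) = 1.2321 × 76.811 = 94.642 MPa
τ_m = K_s·8F_mD/(πd³) = 1.0773 × 235.19 = 253.36 MPa
Goodman: 1/n_f = τ_a/S_se + τ_m/S_su = 94.642/402 + 253.36/811 = 0.23543 + 0.31240 = 0.54783
n_f = 1/0.54783 = 1.825

1.83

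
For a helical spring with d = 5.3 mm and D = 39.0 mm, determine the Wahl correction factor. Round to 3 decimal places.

C = D/d = 39.0/5.3 = 7.3585
K_W = (4C−1)/(4C−4) + 0.615/C = 28.434/25.434 + 0.0836 = 1.2015

1.202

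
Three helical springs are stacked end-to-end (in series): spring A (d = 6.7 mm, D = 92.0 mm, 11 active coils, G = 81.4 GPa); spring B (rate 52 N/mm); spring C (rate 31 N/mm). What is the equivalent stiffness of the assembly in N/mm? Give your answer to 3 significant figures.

k_A = Gd⁴/(8D³N_a) = (81.4×10³)(6.7⁴)/(8·92.0³·11) = 2.3937 N/mm
Series: 1/k_eq = 1/2.3937 + 1/52 + 1/31 = 0.46924; k_eq = 2.1311 N/mm

2.13 N/mm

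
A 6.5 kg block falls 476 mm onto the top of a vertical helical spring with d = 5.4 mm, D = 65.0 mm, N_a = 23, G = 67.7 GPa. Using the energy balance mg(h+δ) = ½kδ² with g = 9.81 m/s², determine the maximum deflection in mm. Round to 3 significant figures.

293 mm

k = Gd⁴/(8D³N_a) = (67.7×10³)(5.4⁴)/(8·65.0³·23) = 1.1392 N/mm
W = mg = 6.5 × 9.81 = 63.765 N
½kδ² − Wδ − Wh = 0 → δ = (W + √(W² + 2kWh))/k
δ = (63.765 + √(4066 + 69155.2))/1.1392 = (63.765 + 270.59)/1.1392 = 293.5 mm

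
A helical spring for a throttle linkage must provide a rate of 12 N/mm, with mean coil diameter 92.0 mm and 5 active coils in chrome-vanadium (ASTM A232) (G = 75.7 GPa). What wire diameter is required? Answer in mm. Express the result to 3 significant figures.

d = (8D³N_a·k / G)^(1/4) = (8·92.0³·5·12 / (75.7×10³))^0.25
  = (4937.5)^0.25 = 8.3826 mm

8.38 mm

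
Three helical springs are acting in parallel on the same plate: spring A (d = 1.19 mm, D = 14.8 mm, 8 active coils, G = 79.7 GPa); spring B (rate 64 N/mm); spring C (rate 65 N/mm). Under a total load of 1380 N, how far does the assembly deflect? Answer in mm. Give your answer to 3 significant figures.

10.6 mm

k_A = Gd⁴/(8D³N_a) = (79.7×10³)(1.19⁴)/(8·14.8³·8) = 0.77034 N/mm
Parallel: k_eq = 0.77034 + 64 + 65 = 129.77 N/mm
δ = F/k_eq = 1380/129.77 = 10.634 mm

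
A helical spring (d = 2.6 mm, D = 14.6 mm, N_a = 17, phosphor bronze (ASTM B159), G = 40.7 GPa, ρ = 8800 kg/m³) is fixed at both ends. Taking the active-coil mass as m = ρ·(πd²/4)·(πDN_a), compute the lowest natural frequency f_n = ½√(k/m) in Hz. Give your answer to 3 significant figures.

k = Gd⁴/(8D³N_a) = (40.7×10³)(2.6⁴)/(8·14.6³·17) = 4.3943 N/mm = 4394.3 N/m
Wire length L = πDN_a = π·14.6·17 = 779.74 mm
m = ρ·(πd²/4)·L = 8800 × 5.3093×10⁻⁶ m² × 0.77974 m = 0.036431 kg
f_n = ½√(k/m) = 0.5·√(4394.3/0.036431) = 0.5·√(1.2062e+05) = 173.65 Hz

174 Hz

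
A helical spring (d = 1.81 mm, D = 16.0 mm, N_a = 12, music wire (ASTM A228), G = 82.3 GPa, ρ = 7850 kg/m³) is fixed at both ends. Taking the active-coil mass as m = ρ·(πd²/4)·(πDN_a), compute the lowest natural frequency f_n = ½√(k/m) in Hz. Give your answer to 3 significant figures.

215 Hz

k = Gd⁴/(8D³N_a) = (82.3×10³)(1.81⁴)/(8·16.0³·12) = 2.2464 N/mm = 2246.4 N/m
Wire length L = πDN_a = π·16.0·12 = 603.19 mm
m = ρ·(πd²/4)·L = 7850 × 2.573×10⁻⁶ m² × 0.60319 m = 0.012183 kg
f_n = ½√(k/m) = 0.5·√(2246.4/0.012183) = 0.5·√(1.8438e+05) = 214.7 Hz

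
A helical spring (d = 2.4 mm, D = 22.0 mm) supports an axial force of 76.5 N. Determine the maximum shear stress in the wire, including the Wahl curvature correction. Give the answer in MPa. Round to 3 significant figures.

359 MPa

Spring index C = D/d = 22.0/2.4 = 9.1667
K_W = (4C−1)/(4C−4) + 0.615/C = 35.667/32.667 + 0.0671 = 1.1589
τ₀ = 8FD/(πd³) = 8·76.5·22.0/(π·2.4³) = 13464/43.429 = 310.02 MPa
τ_max = K·τ₀ = 1.1589 × 310.02 = 359.29 MPa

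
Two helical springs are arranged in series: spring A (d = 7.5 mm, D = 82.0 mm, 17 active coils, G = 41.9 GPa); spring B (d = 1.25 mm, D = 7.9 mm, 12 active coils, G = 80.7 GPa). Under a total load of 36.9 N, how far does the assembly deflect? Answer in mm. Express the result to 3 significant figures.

k_A = Gd⁴/(8D³N_a) = (41.9×10³)(7.5⁴)/(8·82.0³·17) = 1.768 N/mm
k_B = Gd⁴/(8D³N_a) = (80.7×10³)(1.25⁴)/(8·7.9³·12) = 4.1626 N/mm
Series: 1/k_eq = 1/1.768 + 1/4.1626 = 0.80585; k_eq = 1.2409 N/mm
δ = F/k_eq = 36.9/1.2409 = 29.736 mm

29.7 mm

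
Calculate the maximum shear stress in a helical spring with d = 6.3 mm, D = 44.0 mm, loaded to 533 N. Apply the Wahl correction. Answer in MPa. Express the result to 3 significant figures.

290 MPa

Spring index C = D/d = 44.0/6.3 = 6.9841
K_W = (4C−1)/(4C−4) + 0.615/C = 26.937/23.937 + 0.0881 = 1.2134
τ₀ = 8FD/(πd³) = 8·533·44.0/(π·6.3³) = 187616/785.55 = 238.84 MPa
τ_max = K·τ₀ = 1.2134 × 238.84 = 289.8 MPa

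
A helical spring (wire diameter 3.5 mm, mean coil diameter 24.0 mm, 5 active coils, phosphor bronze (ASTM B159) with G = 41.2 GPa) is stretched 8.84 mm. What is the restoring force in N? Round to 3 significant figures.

k = Gd⁴/(8D³N_a) = (41.2×10³)(3.5⁴)/(8·24.0³·5) = 11.181 N/mm
F = k·δ = 11.181 × 8.84 = 98.839 N

98.8 N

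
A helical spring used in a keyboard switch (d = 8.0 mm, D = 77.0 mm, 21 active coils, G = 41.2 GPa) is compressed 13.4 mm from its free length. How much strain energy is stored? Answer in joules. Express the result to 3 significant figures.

0.198 J

k = Gd⁴/(8D³N_a) = (41.2×10³)(8.0⁴)/(8·77.0³·21) = 2.2003 N/mm
U = ½kδ² = 0.5 × 2.2003 × 13.4² = 197.54 N·mm = 0.19754 J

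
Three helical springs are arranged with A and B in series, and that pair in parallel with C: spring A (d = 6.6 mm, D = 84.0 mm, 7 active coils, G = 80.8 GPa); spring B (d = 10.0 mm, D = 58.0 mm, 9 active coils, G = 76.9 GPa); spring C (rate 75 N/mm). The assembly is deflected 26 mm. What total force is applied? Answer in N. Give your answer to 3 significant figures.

2060 N

k_A = Gd⁴/(8D³N_a) = (80.8×10³)(6.6⁴)/(8·84.0³·7) = 4.6191 N/mm
k_B = Gd⁴/(8D³N_a) = (76.9×10³)(10.0⁴)/(8·58.0³·9) = 54.741 N/mm
Springs A,B series: k_AB = 1/(1/4.6191+1/54.741) = 4.2597 N/mm; parallel with C: k_eq = 4.2597+75 = 79.26 N/mm
F = k_eq·δ = 79.26·26 = 2060.8 N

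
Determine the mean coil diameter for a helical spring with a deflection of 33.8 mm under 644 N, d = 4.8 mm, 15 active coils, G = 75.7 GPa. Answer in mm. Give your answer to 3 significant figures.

Required rate k = F/δ = 644/33.8 = 19.053 N/mm
D = (Gd⁴/(8N_a·k))^(1/3) = (75.7×10³·4.8⁴/(8·15·19.053))^(1/3)
  = (17575.6)^(1/3) = 25.9998 mm

26.0 mm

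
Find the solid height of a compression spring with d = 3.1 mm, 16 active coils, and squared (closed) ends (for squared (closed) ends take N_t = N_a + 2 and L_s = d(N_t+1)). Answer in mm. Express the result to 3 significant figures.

squared (closed) ends: N_t = N_a + 2 = 16 + 2 = 18
L_s = d·(N_t+1) = 3.1 × 19 = 58.9 mm

58.9 mm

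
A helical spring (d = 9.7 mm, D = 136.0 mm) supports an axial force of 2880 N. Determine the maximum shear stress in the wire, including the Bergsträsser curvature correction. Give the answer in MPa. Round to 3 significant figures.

Spring index C = D/d = 136.0/9.7 = 14.0206
K_B = (4C+2)/(4C−3) = 58.082/53.082 = 1.0942
τ₀ = 8FD/(πd³) = 8·2880·136.0/(π·9.7³) = 3.13344e+06/2867.2 = 1092.8 MPa
τ_max = K·τ₀ = 1.0942 × 1092.8 = 1195.8 MPa

1200 MPa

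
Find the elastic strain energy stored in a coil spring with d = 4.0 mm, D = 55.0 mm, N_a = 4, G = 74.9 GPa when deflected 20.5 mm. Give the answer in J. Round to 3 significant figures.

0.757 J

k = Gd⁴/(8D³N_a) = (74.9×10³)(4.0⁴)/(8·55.0³·4) = 3.6015 N/mm
U = ½kδ² = 0.5 × 3.6015 × 20.5² = 756.77 N·mm = 0.75677 J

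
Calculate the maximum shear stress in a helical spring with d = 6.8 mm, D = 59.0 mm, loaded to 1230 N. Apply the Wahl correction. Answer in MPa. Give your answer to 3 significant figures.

687 MPa

Spring index C = D/d = 59.0/6.8 = 8.6765
K_W = (4C−1)/(4C−4) + 0.615/C = 33.706/30.706 + 0.0709 = 1.1686
τ₀ = 8FD/(πd³) = 8·1230·59.0/(π·6.8³) = 580560/987.82 = 587.72 MPa
τ_max = K·τ₀ = 1.1686 × 587.72 = 686.8 MPa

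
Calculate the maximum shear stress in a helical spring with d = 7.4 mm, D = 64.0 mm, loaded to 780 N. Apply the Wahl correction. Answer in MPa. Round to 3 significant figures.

Spring index C = D/d = 64.0/7.4 = 8.6486
K_W = (4C−1)/(4C−4) + 0.615/C = 33.595/30.595 + 0.0711 = 1.1692
τ₀ = 8FD/(πd³) = 8·780·64.0/(π·7.4³) = 399360/1273 = 313.7 MPa
τ_max = K·τ₀ = 1.1692 × 313.7 = 366.77 MPa

367 MPa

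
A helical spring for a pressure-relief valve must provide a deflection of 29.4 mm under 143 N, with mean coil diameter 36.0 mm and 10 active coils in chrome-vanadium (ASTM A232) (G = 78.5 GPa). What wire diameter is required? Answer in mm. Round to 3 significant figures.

3.90 mm

Required rate k = F/δ = 143/29.4 = 4.8639 N/mm
d = (8D³N_a·k / G)^(1/4) = (8·36.0³·10·4.8639 / (78.5×10³))^0.25
  = (231.27)^0.25 = 3.8997 mm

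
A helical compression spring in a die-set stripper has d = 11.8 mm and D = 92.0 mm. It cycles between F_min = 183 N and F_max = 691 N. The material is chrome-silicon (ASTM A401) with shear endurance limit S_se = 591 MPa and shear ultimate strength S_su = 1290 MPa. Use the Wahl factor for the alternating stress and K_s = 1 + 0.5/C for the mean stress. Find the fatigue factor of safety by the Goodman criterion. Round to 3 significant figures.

C = D/d = 92.0/11.8 = 7.7966; K_W = (4C−1)/(4C−4)+0.615/C = 1.1892; K_s = 1+0.5/C = 1.0641
F_a = (F_max−F_min)/2 = 254 N; F_m = (F_max+F_min)/2 = 437 N
τ_a = K_W·8F_aD/(πd³) = 1.1892 × 36.217 = 43.071 MPa
τ_m = K_s·8F_mD/(πd³) = 1.0641 × 62.311 = 66.307 MPa
Goodman: 1/n_f = τ_a/S_se + τ_m/S_su = 43.071/591 + 66.307/1290 = 0.07288 + 0.05140 = 0.12428
n_f = 1/0.12428 = 8.046

8.05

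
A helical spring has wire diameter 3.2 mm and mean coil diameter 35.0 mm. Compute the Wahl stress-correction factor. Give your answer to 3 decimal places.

1.132

C = D/d = 35.0/3.2 = 10.9375
K_W = (4C−1)/(4C−4) + 0.615/C = 42.750/39.750 + 0.0562 = 1.1317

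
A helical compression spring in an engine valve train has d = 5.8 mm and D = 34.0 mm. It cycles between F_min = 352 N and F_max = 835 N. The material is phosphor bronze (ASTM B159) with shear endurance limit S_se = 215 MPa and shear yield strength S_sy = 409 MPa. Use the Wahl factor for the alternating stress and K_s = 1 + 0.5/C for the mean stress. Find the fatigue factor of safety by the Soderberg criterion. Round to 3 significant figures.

C = D/d = 34.0/5.8 = 5.8621; K_W = (4C−1)/(4C−4)+0.615/C = 1.2592; K_s = 1+0.5/C = 1.0853
F_a = (F_max−F_min)/2 = 241.5 N; F_m = (F_max+F_min)/2 = 593.5 N
τ_a = K_W·8F_aD/(πd³) = 1.2592 × 107.16 = 134.94 MPa
τ_m = K_s·8F_mD/(πd³) = 1.0853 × 263.36 = 285.83 MPa
Soderberg: 1/n_f = τ_a/S_se + τ_m/S_sy = 134.94/215 + 285.83/409 = 0.62762 + 0.69884 = 1.3265
n_f = 1/1.3265 = 0.7539

0.754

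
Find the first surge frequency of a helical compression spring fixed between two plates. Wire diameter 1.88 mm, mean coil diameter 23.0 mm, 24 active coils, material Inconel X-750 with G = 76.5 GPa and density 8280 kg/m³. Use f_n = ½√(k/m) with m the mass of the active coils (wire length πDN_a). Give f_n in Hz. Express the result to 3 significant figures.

50.7 Hz

k = Gd⁴/(8D³N_a) = (76.5×10³)(1.88⁴)/(8·23.0³·24) = 0.40908 N/mm = 409.08 N/m
Wire length L = πDN_a = π·23.0·24 = 1734.2 mm
m = ρ·(πd²/4)·L = 8280 × 2.7759×10⁻⁶ m² × 1.7342 m = 0.039859 kg
f_n = ½√(k/m) = 0.5·√(409.08/0.039859) = 0.5·√(10263) = 50.654 Hz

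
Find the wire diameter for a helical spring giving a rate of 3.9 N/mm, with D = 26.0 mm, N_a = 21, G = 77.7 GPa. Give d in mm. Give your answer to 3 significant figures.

d = (8D³N_a·k / G)^(1/4) = (8·26.0³·21·3.9 / (77.7×10³))^0.25
  = (148.21)^0.25 = 3.4891 mm

3.49 mm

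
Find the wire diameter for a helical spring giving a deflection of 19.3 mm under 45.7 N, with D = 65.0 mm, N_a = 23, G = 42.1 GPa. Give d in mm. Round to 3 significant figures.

7.30 mm

Required rate k = F/δ = 45.7/19.3 = 2.3679 N/mm
d = (8D³N_a·k / G)^(1/4) = (8·65.0³·23·2.3679 / (42.1×10³))^0.25
  = (2842.1)^0.25 = 7.3014 mm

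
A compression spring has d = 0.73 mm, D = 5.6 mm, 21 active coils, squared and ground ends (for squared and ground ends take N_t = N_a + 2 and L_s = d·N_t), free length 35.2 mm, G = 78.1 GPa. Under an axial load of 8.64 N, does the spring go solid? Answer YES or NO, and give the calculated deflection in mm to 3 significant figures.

k = Gd⁴/(8D³N_a) = (78.1×10³)(0.73⁴)/(8·5.6³·21) = 0.75174 N/mm
N_t = 23; L_s = 0.73·23 = 16.79 mm; δ_solid = L₀ − L_s = 35.2 − 16.79 = 18.41 mm
δ = F/k = 8.64/0.75174 = 11.493 mm
δ < δ_solid → spring does not go solid

NO, δ = 11.5 mm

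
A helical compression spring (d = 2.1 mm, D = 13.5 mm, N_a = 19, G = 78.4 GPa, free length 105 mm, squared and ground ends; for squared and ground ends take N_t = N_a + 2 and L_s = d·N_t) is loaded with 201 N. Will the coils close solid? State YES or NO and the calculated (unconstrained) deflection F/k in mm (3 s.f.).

k = Gd⁴/(8D³N_a) = (78.4×10³)(2.1⁴)/(8·13.5³·19) = 4.0771 N/mm
N_t = 21; L_s = 2.1·21 = 44.1 mm; δ_solid = L₀ − L_s = 105 − 44.1 = 60.9 mm
δ = F/k = 201/4.0771 = 49.3 mm
δ < δ_solid → spring does not go solid

NO, δ = 49.3 mm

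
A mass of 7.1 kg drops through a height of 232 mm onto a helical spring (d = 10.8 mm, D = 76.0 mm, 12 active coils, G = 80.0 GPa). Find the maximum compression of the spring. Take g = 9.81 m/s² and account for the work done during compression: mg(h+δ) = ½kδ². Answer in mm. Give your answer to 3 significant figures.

38.2 mm

k = Gd⁴/(8D³N_a) = (80.0×10³)(10.8⁴)/(8·76.0³·12) = 25.827 N/mm
W = mg = 7.1 × 9.81 = 69.651 N
½kδ² − Wδ − Wh = 0 → δ = (W + √(W² + 2kWh))/k
δ = (69.651 + √(4851.3 + 834677))/25.827 = (69.651 + 916.26)/25.827 = 38.174 mm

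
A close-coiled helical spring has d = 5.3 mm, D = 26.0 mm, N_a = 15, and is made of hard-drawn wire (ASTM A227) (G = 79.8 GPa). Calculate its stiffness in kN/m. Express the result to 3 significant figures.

k = Gd⁴/(8D³N_a) = (79.8×10³ × 5.3⁴) / (8 × 26.0³ × 15)
  = 6.2966e+07 / 2.10912e+06 = 29.854 N/mm

29.9 kN/m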